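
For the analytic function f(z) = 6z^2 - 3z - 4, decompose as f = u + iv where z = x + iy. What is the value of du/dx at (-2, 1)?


Step 1: f(z) = 6(x+iy)^2 - 3(x+iy) - 4
Step 2: u = 6(x^2 - y^2) - 3x - 4
Step 3: u_x = 12x - 3
Step 4: At (-2, 1): u_x = -24 - 3 = -27

-27


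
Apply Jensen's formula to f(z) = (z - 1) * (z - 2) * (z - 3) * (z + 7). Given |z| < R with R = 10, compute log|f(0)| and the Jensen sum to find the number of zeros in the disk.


Jensen's formula: (1/2pi)*integral log|f(Re^it)|dt = log|f(0)| + sum_{|a_k|<R} log(R/|a_k|)
Step 1: f(0) = (-1) * (-2) * (-3) * 7 = -42
Step 2: log|f(0)| = log|1| + log|2| + log|3| + log|-7| = 3.7377
Step 3: Zeros inside |z| < 10: 1, 2, 3, -7
Step 4: Jensen sum = log(10/1) + log(10/2) + log(10/3) + log(10/7) = 5.4727
Step 5: n(R) = number of terms in the Jensen sum = count of zeros inside |z| < 10 = 4

4


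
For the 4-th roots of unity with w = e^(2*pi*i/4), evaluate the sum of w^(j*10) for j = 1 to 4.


Step 1: The sum sum_{j=1}^{n} w^(k*j) equals n if n | k, else 0.
Step 2: Here n = 4, k = 10
Step 3: Does n divide k? 4 | 10 -> False
Step 4: Sum = 0

0


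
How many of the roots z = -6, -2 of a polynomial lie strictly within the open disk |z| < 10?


Step 1: Check each root:
  z = -6: |-6| = 6 < 10
  z = -2: |-2| = 2 < 10
Step 2: Count = 2

2


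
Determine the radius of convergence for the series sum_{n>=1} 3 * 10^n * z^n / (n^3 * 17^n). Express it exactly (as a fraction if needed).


Step 1: General term a_n = 3 * 10^n / (n^3 * 17^n)
Step 2: By the root test, |a_n|^(1/n) = 3^(1/n) * 10 / (n^(3/n) * 17) -> 10/17 as n -> infinity (since 3^(1/n) -> 1 and n^(3/n) -> 1)
Step 3: R = 1/lim|a_n|^(1/n) = 17/10

17/10


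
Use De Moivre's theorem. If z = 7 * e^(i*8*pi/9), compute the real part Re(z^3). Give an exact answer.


Step 1: By De Moivre's theorem, z^3 = 7^3 * e^(i*3*8*pi/9) = 343 * (cos(8*pi/3) + i*sin(8*pi/3))
Step 2: |z|^3 = 7^3 = 343
Step 3: Reduce the angle mod 2*pi: 8*pi/3 - 2*pi = 2*pi/3
Step 4: cos(2*pi/3) = -1/2
Step 5: Re(z^3) = 343 * (-1/2) = -343/2

-343/2


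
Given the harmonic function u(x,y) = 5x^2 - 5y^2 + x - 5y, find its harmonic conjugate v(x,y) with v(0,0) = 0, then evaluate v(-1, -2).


Step 1: v_x = -u_y = 10y + 5
Step 2: v_y = u_x = 10x + 1
Step 3: v = 10xy + 5x + y + C
Step 4: v(0,0) = 0 => C = 0
Step 5: v(-1, -2) = 13

13


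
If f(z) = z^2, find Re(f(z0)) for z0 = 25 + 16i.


Step 1: z0 = 25 + 16i
Step 2: z0^2 = 25^2 - 16^2 + 800i
Step 3: real part = 625 - 256 = 369

369


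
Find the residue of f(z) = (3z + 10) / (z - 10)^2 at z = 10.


Step 1: Pole of order 2 at z = 10
Step 2: Res = lim d/dz [(z - 10)^2 * f(z)] as z -> 10
Step 3: (z - 10)^2 * f(z) = 3z + 10
Step 4: d/dz[3z + 10] = 3

3


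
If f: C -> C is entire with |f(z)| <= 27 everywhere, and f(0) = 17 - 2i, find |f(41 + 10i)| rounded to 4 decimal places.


Step 1: By Liouville's theorem, a bounded entire function is constant.
Step 2: f(z) = f(0) = 17 - 2i for all z.
Step 3: |f(w)| = |17 - 2i| = sqrt(289 + 4)
Step 4: = 17.1172

17.1172


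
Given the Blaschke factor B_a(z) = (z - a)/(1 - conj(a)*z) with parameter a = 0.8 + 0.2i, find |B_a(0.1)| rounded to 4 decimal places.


Step 1: Numerator z0 - a = 0.1 - (0.8 + 0.2i) = -0.7 - 0.2i
Step 2: Denominator 1 - conj(a)*z0 = 1 - (0.8 - 0.2i)*0.1 = 0.92 + 0.02i
Step 3: |z0 - a|^2 = (-0.7)^2 + (-0.2)^2 = 0.53; |1 - conj(a)*z0|^2 = 0.92^2 + 0.02^2 = 0.8468
Step 4: |B_a(0.1)| = sqrt(0.53 / 0.8468) = sqrt(0.625886)
Step 5: = 0.7911

0.7911


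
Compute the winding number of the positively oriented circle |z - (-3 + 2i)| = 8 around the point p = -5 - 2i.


Step 1: Center c = (-3, 2), radius = 8
Step 2: |p - c|^2 = (-2)^2 + (-4)^2 = 20
Step 3: r^2 = 64
Step 4: |p-c| < r so winding number = 1

1


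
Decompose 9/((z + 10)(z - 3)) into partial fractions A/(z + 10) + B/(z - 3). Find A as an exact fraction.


Step 1: Multiply both sides by (z + 10) and set z = -10
Step 2: A = 9 / (-10 - 3)
Step 3: A = 9 / (-13)
Step 4: A = -9/13

-9/13


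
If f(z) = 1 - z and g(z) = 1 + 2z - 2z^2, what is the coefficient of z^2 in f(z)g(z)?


Step 1: z^2 term in f*g comes from: (1)*(-2z^2) + (-z)*(2z) + (0)*(1)
Step 2: = -2 - 2 + 0
Step 3: = -4

-4


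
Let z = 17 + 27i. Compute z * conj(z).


Step 1: conj(z) = 17 - 27i
Step 2: z * conj(z) = 17^2 + 27^2
Step 3: = 289 + 729 = 1018

1018


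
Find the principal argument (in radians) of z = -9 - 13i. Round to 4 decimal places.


Step 1: z = -9 - 13i
Step 2: arg(z) = atan2(-13, -9)
Step 3: arg(z) = -2.1763

-2.1763


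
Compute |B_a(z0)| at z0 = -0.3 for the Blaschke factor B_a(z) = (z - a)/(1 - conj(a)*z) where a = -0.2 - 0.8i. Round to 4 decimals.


Step 1: Numerator z0 - a = -0.3 - (-0.2 - 0.8i) = -0.1 + 0.8i
Step 2: Denominator 1 - conj(a)*z0 = 1 - (-0.2 + 0.8i)*(-0.3) = 0.94 + 0.24i
Step 3: |z0 - a|^2 = (-0.1)^2 + 0.8^2 = 0.65; |1 - conj(a)*z0|^2 = 0.94^2 + 0.24^2 = 0.9412
Step 4: |B_a(-0.3)| = sqrt(0.65 / 0.9412) = sqrt(0.690608)
Step 5: = 0.831

0.831


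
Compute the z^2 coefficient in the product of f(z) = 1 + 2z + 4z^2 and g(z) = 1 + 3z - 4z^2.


Step 1: z^2 term in f*g comes from: (1)*(-4z^2) + (2z)*(3z) + (4z^2)*(1)
Step 2: = -4 + 6 + 4
Step 3: = 6

6


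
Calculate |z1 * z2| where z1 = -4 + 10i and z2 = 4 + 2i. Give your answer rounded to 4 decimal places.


Step 1: |z1| = sqrt((-4)^2 + 10^2) = sqrt(116)
Step 2: |z2| = sqrt(4^2 + 2^2) = sqrt(20)
Step 3: |z1*z2| = |z1|*|z2| = sqrt(116) * sqrt(20) = sqrt(116 * 20) = sqrt(2320)
Step 4: = 48.1664

48.1664


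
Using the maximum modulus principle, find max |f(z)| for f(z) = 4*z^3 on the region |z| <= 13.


Step 1: On |z| = 13, |f(z)| = 4 * |z|^3 = 4 * 13^3
Step 2: By maximum modulus principle, maximum is on boundary.
Step 3: Maximum = 4 * 2197 = 8788

8788


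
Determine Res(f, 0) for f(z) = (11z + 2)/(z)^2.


Step 1: Pole of order 2 at z = 0
Step 2: Res = lim d/dz [(z)^2 * f(z)] as z -> 0
Step 3: (z)^2 * f(z) = 11z + 2
Step 4: d/dz[11z + 2] = 11

11


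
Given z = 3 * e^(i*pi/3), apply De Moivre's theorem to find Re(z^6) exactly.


Step 1: By De Moivre's theorem, z^6 = 3^6 * e^(i*6*pi/3) = 729 * (cos(2*pi) + i*sin(2*pi))
Step 2: |z|^6 = 3^6 = 729
Step 3: Reduce the angle mod 2*pi: 2*pi - 2*pi = 0
Step 4: cos(0) = 1
Step 5: Re(z^6) = 729 * 1 = 729

729


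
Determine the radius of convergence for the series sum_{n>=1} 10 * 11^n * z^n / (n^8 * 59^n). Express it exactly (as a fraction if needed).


Step 1: General term a_n = 10 * 11^n / (n^8 * 59^n)
Step 2: By the root test, |a_n|^(1/n) = 10^(1/n) * 11 / (n^(8/n) * 59) -> 11/59 as n -> infinity (since 10^(1/n) -> 1 and n^(8/n) -> 1)
Step 3: R = 1/lim|a_n|^(1/n) = 59/11

59/11


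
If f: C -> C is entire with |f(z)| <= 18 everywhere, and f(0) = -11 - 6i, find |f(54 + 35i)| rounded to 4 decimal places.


Step 1: By Liouville's theorem, a bounded entire function is constant.
Step 2: f(z) = f(0) = -11 - 6i for all z.
Step 3: |f(w)| = |-11 - 6i| = sqrt(121 + 36)
Step 4: = 12.53

12.53


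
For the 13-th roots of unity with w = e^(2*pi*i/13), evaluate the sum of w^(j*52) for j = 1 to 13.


Step 1: The sum sum_{j=1}^{n} w^(k*j) equals n if n | k, else 0.
Step 2: Here n = 13, k = 52
Step 3: Does n divide k? 13 | 52 -> True
Step 4: Sum = 13

13


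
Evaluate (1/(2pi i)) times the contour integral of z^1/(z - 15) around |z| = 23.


Step 1: f(z) = z^1, a = 15 is inside |z| = 23
Step 2: By Cauchy integral formula: (1/(2pi*i)) * integral = f(a)
Step 3: f(15) = 15^1 = 15

15


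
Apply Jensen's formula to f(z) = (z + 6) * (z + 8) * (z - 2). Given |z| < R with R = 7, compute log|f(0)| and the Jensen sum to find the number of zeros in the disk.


Jensen's formula: (1/2pi)*integral log|f(Re^it)|dt = log|f(0)| + sum_{|a_k|<R} log(R/|a_k|)
Step 1: f(0) = 6 * 8 * (-2) = -96
Step 2: log|f(0)| = log|-6| + log|-8| + log|2| = 4.5643
Step 3: Zeros inside |z| < 7: -6, 2
Step 4: Jensen sum = log(7/6) + log(7/2) = 1.4069
Step 5: n(R) = number of terms in the Jensen sum = count of zeros inside |z| < 7 = 2

2


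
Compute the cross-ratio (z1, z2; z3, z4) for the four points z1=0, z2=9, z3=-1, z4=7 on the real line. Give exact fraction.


Step 1: (z1-z3)(z2-z4) = 1 * 2 = 2
Step 2: (z1-z4)(z2-z3) = (-7) * 10 = -70
Step 3: Cross-ratio = -2/70 = -1/35

-1/35


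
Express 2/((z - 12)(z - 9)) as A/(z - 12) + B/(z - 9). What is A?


Step 1: Multiply both sides by (z - 12) and set z = 12
Step 2: A = 2 / (12 - 9)
Step 3: A = 2 / 3
Step 4: A = 2/3

2/3


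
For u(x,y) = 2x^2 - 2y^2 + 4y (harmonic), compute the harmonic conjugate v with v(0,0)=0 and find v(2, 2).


Step 1: v_x = -u_y = 4y - 4
Step 2: v_y = u_x = 4x + 0
Step 3: v = 4xy - 4x + C
Step 4: v(0,0) = 0 => C = 0
Step 5: v(2, 2) = 8

8


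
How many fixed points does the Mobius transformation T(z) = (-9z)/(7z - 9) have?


Step 1: Fixed points satisfy T(z) = z
Step 2: 7z^2 = 0
Step 3: Discriminant = 0^2 - 4*7*0 = 0
Step 4: Number of fixed points = 1

1


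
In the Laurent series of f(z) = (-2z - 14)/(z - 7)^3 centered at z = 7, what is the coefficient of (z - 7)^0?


Step 1: Write the numerator in powers of (z - 7): -2z - 14 = -2(z - 7) + (-2*7 - 14) = -2(z - 7) - 28
Step 2: Divide by (z - 7)^3: f(z) = -28(z - 7)^(-3) - 2(z - 7)^(-2)
Step 3: This finite sum is the Laurent series of f about z = 7.
Step 4: Only the powers -3 and -2 appear, so the coefficient of (z - 7)^0 = 0

0


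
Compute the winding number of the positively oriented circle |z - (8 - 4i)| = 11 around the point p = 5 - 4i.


Step 1: Center c = (8, -4), radius = 11
Step 2: |p - c|^2 = (-3)^2 + 0^2 = 9
Step 3: r^2 = 121
Step 4: |p-c| < r so winding number = 1

1


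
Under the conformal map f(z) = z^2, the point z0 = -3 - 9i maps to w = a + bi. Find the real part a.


Step 1: z0 = -3 - 9i
Step 2: z0^2 = (-3)^2 - (-9)^2 + 54i
Step 3: real part = 9 - 81 = -72

-72


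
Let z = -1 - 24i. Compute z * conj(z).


Step 1: conj(z) = -1 + 24i
Step 2: z * conj(z) = (-1)^2 + (-24)^2
Step 3: = 1 + 576 = 577

577


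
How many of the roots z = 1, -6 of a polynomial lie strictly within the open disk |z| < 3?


Step 1: Check each root:
  z = 1: |1| = 1 < 3
  z = -6: |-6| = 6 >= 3
Step 2: Count = 1

1


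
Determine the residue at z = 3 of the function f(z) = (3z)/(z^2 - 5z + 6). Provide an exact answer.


Step 1: Q(z) = z^2 - 5z + 6 = (z - 3)(z - 2)
Step 2: Q'(z) = 2z - 5
Step 3: Q'(3) = 1, P(3) = 9
Step 4: Res = P(3)/Q'(3) = 9/1 = 9

9


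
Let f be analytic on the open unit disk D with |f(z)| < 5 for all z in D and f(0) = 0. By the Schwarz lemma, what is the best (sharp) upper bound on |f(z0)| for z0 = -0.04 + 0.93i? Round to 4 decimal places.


Step 1: g = f/5 maps D -> D with g(0) = 0, so by the Schwarz lemma |g(z)| <= |z|, i.e. |f(z)| <= 5|z|; this is sharp (f(z) = 5z).
Step 2: |z0|^2 = (-0.04)^2 + 0.93^2 = 0.8665
Step 3: |z0| = sqrt(0.8665) = 0.93086
Step 4: Best bound = 5 * |z0| = 5 * 0.93086 = 4.6543

4.6543


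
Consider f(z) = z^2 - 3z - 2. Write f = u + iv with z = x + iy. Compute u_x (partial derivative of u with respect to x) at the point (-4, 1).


Step 1: f(z) = (x+iy)^2 - 3(x+iy) - 2
Step 2: u = (x^2 - y^2) - 3x - 2
Step 3: u_x = 2x - 3
Step 4: At (-4, 1): u_x = -8 - 3 = -11

-11


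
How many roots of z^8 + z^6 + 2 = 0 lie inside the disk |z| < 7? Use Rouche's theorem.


Step 1: On |z| = 7 the three terms have sizes |z^8| = 7^8 = 5764801, |z^6| = 7^6 = 117649, |2| = 2
Step 2: The dominant term is g(z) = z^8; let h(z) = z^6 + 2 so f = g + h
Step 3: On |z| = 7: |g| = 5764801 and |h| <= 117649 + 2 = 117651
Step 4: Since 5764801 > 117651, |h| < |g| on |z| = 7, so by Rouche f has the same number of zeros as g inside |z| < 7
Step 5: g(z) = z^8 has 8 zeros (all at the origin) inside |z| < 7. Answer = 8

8


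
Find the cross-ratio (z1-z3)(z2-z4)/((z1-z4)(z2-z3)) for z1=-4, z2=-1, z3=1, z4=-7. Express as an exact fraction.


Step 1: (z1-z3)(z2-z4) = (-5) * 6 = -30
Step 2: (z1-z4)(z2-z3) = 3 * (-2) = -6
Step 3: Cross-ratio = 30/6 = 5

5


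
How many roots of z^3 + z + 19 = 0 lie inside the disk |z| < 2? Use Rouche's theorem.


Step 1: On |z| = 2 the three terms have sizes |z^3| = 2^3 = 8, |z| = 2, |19| = 19
Step 2: The dominant term is g(z) = 19; let h(z) = z^3 + z so f = g + h
Step 3: On |z| = 2: |g| = 19 and |h| <= 8 + 2 = 10
Step 4: Since 19 > 10, |h| < |g| on |z| = 2, so by Rouche f has the same number of zeros as g inside |z| < 2
Step 5: g(z) = 19 is a nonzero constant with no zeros inside |z| < 2. Answer = 0

0


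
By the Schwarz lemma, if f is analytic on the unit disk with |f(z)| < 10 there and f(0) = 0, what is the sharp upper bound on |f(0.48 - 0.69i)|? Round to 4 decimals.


Step 1: g = f/10 maps D -> D with g(0) = 0, so by the Schwarz lemma |g(z)| <= |z|, i.e. |f(z)| <= 10|z|; this is sharp (f(z) = 10z).
Step 2: |z0|^2 = 0.48^2 + (-0.69)^2 = 0.7065
Step 3: |z0| = sqrt(0.7065) = 0.840536
Step 4: Best bound = 10 * |z0| = 10 * 0.840536 = 8.4054

8.4054


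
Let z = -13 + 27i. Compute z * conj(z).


Step 1: conj(z) = -13 - 27i
Step 2: z * conj(z) = (-13)^2 + 27^2
Step 3: = 169 + 729 = 898

898


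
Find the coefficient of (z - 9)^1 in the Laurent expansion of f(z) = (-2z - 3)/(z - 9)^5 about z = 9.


Step 1: Write the numerator in powers of (z - 9): -2z - 3 = -2(z - 9) + (-2*9 - 3) = -2(z - 9) - 21
Step 2: Divide by (z - 9)^5: f(z) = -21(z - 9)^(-5) - 2(z - 9)^(-4)
Step 3: This finite sum is the Laurent series of f about z = 9.
Step 4: Only the powers -5 and -4 appear, so the coefficient of (z - 9)^1 = 0

0


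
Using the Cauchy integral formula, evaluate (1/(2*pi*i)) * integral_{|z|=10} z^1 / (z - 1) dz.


Step 1: f(z) = z^1, a = 1 is inside |z| = 10
Step 2: By Cauchy integral formula: (1/(2pi*i)) * integral = f(a)
Step 3: f(1) = 1^1 = 1

1


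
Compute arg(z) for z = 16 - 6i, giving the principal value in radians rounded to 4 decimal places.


Step 1: z = 16 - 6i
Step 2: arg(z) = atan2(-6, 16)
Step 3: arg(z) = -0.3588

-0.3588


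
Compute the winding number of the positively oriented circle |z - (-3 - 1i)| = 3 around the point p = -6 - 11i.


Step 1: Center c = (-3, -1), radius = 3
Step 2: |p - c|^2 = (-3)^2 + (-10)^2 = 109
Step 3: r^2 = 9
Step 4: |p-c| > r so winding number = 0

0


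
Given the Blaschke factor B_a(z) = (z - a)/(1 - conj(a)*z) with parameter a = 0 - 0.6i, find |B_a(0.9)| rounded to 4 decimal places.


Step 1: Numerator z0 - a = 0.9 - (0 - 0.6i) = 0.9 + 0.6i
Step 2: Denominator 1 - conj(a)*z0 = 1 - (0 + 0.6i)*0.9 = 1 - 0.54i
Step 3: |z0 - a|^2 = 0.9^2 + 0.6^2 = 1.17; |1 - conj(a)*z0|^2 = 1^2 + (-0.54)^2 = 1.2916
Step 4: |B_a(0.9)| = sqrt(1.17 / 1.2916) = sqrt(0.905853)
Step 5: = 0.9518

0.9518


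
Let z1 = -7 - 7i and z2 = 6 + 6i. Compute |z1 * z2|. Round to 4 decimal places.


Step 1: |z1| = sqrt((-7)^2 + (-7)^2) = sqrt(98)
Step 2: |z2| = sqrt(6^2 + 6^2) = sqrt(72)
Step 3: |z1*z2| = |z1|*|z2| = sqrt(98) * sqrt(72) = sqrt(98 * 72) = sqrt(7056)
Step 4: = 84.0

84.0


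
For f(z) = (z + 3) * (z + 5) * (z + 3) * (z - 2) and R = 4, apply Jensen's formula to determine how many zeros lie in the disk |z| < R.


Jensen's formula: (1/2pi)*integral log|f(Re^it)|dt = log|f(0)| + sum_{|a_k|<R} log(R/|a_k|)
Step 1: f(0) = 3 * 5 * 3 * (-2) = -90
Step 2: log|f(0)| = log|-3| + log|-5| + log|-3| + log|2| = 4.4998
Step 3: Zeros inside |z| < 4: -3, -3, 2
Step 4: Jensen sum = log(4/3) + log(4/3) + log(4/2) = 1.2685
Step 5: n(R) = number of terms in the Jensen sum = count of zeros inside |z| < 4 = 3

3


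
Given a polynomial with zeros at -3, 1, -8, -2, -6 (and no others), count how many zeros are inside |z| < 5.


Step 1: Check each root:
  z = -3: |-3| = 3 < 5
  z = 1: |1| = 1 < 5
  z = -8: |-8| = 8 >= 5
  z = -2: |-2| = 2 < 5
  z = -6: |-6| = 6 >= 5
Step 2: Count = 3

3


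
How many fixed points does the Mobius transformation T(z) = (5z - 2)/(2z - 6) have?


Step 1: Fixed points satisfy T(z) = z
Step 2: 2z^2 - 11z + 2 = 0
Step 3: Discriminant = (-11)^2 - 4*2*2 = 105
Step 4: Number of fixed points = 2

2


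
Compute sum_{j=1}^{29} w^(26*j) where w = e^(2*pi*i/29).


Step 1: The sum sum_{j=1}^{n} w^(k*j) equals n if n | k, else 0.
Step 2: Here n = 29, k = 26
Step 3: Does n divide k? 29 | 26 -> False
Step 4: Sum = 0

0


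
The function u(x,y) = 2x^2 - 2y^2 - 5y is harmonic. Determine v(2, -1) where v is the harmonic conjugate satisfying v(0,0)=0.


Step 1: v_x = -u_y = 4y + 5
Step 2: v_y = u_x = 4x + 0
Step 3: v = 4xy + 5x + C
Step 4: v(0,0) = 0 => C = 0
Step 5: v(2, -1) = 2

2


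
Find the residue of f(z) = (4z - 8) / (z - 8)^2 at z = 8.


Step 1: Pole of order 2 at z = 8
Step 2: Res = lim d/dz [(z - 8)^2 * f(z)] as z -> 8
Step 3: (z - 8)^2 * f(z) = 4z - 8
Step 4: d/dz[4z - 8] = 4

4


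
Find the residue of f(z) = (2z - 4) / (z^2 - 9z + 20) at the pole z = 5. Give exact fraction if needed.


Step 1: Q(z) = z^2 - 9z + 20 = (z - 5)(z - 4)
Step 2: Q'(z) = 2z - 9
Step 3: Q'(5) = 1, P(5) = 6
Step 4: Res = P(5)/Q'(5) = 6/1 = 6

6


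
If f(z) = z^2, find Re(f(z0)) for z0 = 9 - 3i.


Step 1: z0 = 9 - 3i
Step 2: z0^2 = 9^2 - (-3)^2 - 54i
Step 3: real part = 81 - 9 = 72

72


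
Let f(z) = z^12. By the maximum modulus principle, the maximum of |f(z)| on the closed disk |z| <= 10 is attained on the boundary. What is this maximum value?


Step 1: On |z| = 10, |f(z)| = |z|^12 = 10^12
Step 2: By maximum modulus principle, maximum is on boundary.
Step 3: Maximum = 1000000000000 = 1000000000000

1000000000000


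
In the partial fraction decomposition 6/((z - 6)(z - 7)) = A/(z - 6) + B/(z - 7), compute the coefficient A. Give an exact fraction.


Step 1: Multiply both sides by (z - 6) and set z = 6
Step 2: A = 6 / (6 - 7)
Step 3: A = 6 / (-1)
Step 4: A = -6

-6


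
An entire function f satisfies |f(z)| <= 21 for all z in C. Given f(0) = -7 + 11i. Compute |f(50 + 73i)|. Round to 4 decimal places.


Step 1: By Liouville's theorem, a bounded entire function is constant.
Step 2: f(z) = f(0) = -7 + 11i for all z.
Step 3: |f(w)| = |-7 + 11i| = sqrt(49 + 121)
Step 4: = 13.0384

13.0384


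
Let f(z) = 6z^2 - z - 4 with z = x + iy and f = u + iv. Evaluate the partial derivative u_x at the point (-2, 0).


Step 1: f(z) = 6(x+iy)^2 - (x+iy) - 4
Step 2: u = 6(x^2 - y^2) - x - 4
Step 3: u_x = 12x - 1
Step 4: At (-2, 0): u_x = -24 - 1 = -25

-25


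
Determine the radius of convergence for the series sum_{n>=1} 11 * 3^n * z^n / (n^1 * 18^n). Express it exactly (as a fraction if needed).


Step 1: General term a_n = 11 * 3^n / (n^1 * 18^n)
Step 2: By the root test, |a_n|^(1/n) = 11^(1/n) * 3 / (n^(1/n) * 18) -> 3/18 as n -> infinity (since 11^(1/n) -> 1 and n^(1/n) -> 1)
Step 3: R = 1/lim|a_n|^(1/n) = 18/3 = 6

6


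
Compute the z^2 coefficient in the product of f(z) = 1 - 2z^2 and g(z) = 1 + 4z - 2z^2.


Step 1: z^2 term in f*g comes from: (1)*(-2z^2) + (0)*(4z) + (-2z^2)*(1)
Step 2: = -2 + 0 - 2
Step 3: = -4

-4


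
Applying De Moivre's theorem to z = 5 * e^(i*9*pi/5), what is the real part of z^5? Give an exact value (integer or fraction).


Step 1: By De Moivre's theorem, z^5 = 5^5 * e^(i*5*9*pi/5) = 3125 * (cos(9*pi) + i*sin(9*pi))
Step 2: |z|^5 = 5^5 = 3125
Step 3: Reduce the angle mod 2*pi: 9*pi - 8*pi = pi
Step 4: cos(pi) = -1
Step 5: Re(z^5) = 3125 * (-1) = -3125

-3125


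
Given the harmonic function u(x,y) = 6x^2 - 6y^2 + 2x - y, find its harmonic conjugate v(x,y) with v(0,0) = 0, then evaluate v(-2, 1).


Step 1: v_x = -u_y = 12y + 1
Step 2: v_y = u_x = 12x + 2
Step 3: v = 12xy + x + 2y + C
Step 4: v(0,0) = 0 => C = 0
Step 5: v(-2, 1) = -24

-24


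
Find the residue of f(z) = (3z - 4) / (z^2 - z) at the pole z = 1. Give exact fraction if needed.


Step 1: Q(z) = z^2 - z = (z - 1)(z)
Step 2: Q'(z) = 2z - 1
Step 3: Q'(1) = 1, P(1) = -1
Step 4: Res = P(1)/Q'(1) = -1/1 = -1

-1


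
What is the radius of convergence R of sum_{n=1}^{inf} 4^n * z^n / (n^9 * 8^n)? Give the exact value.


Step 1: General term a_n = 4^n / (n^9 * 8^n)
Step 2: By the root test, |a_n|^(1/n) = 4 / (n^(9/n) * 8) -> 4/8 as n -> infinity (since n^(9/n) -> 1)
Step 3: R = 1/lim|a_n|^(1/n) = 8/4 = 2

2


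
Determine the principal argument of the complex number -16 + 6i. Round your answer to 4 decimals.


Step 1: z = -16 + 6i
Step 2: arg(z) = atan2(6, -16)
Step 3: arg(z) = 2.7828

2.7828


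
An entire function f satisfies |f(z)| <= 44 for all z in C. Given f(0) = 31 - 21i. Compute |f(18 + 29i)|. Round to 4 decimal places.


Step 1: By Liouville's theorem, a bounded entire function is constant.
Step 2: f(z) = f(0) = 31 - 21i for all z.
Step 3: |f(w)| = |31 - 21i| = sqrt(961 + 441)
Step 4: = 37.4433

37.4433


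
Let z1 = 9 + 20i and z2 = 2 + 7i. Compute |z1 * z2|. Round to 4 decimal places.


Step 1: |z1| = sqrt(9^2 + 20^2) = sqrt(481)
Step 2: |z2| = sqrt(2^2 + 7^2) = sqrt(53)
Step 3: |z1*z2| = |z1|*|z2| = sqrt(481) * sqrt(53) = sqrt(481 * 53) = sqrt(25493)
Step 4: = 159.6653

159.6653


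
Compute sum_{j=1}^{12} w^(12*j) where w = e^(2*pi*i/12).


Step 1: The sum sum_{j=1}^{n} w^(k*j) equals n if n | k, else 0.
Step 2: Here n = 12, k = 12
Step 3: Does n divide k? 12 | 12 -> True
Step 4: Sum = 12

12


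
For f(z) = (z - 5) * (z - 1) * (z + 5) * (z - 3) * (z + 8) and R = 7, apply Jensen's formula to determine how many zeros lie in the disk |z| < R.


Jensen's formula: (1/2pi)*integral log|f(Re^it)|dt = log|f(0)| + sum_{|a_k|<R} log(R/|a_k|)
Step 1: f(0) = (-5) * (-1) * 5 * (-3) * 8 = -600
Step 2: log|f(0)| = log|5| + log|1| + log|-5| + log|3| + log|-8| = 6.3969
Step 3: Zeros inside |z| < 7: 5, 1, -5, 3
Step 4: Jensen sum = log(7/5) + log(7/1) + log(7/5) + log(7/3) = 3.4662
Step 5: n(R) = number of terms in the Jensen sum = count of zeros inside |z| < 7 = 4

4


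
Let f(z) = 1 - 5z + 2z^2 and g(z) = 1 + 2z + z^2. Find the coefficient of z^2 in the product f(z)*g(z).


Step 1: z^2 term in f*g comes from: (1)*(z^2) + (-5z)*(2z) + (2z^2)*(1)
Step 2: = 1 - 10 + 2
Step 3: = -7

-7


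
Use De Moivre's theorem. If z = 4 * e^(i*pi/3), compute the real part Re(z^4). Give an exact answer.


Step 1: By De Moivre's theorem, z^4 = 4^4 * e^(i*4*pi/3) = 256 * (cos(4*pi/3) + i*sin(4*pi/3))
Step 2: |z|^4 = 4^4 = 256
Step 3: The angle 4*pi/3 already lies in [0, 2*pi)
Step 4: cos(4*pi/3) = -1/2
Step 5: Re(z^4) = 256 * (-1/2) = -128

-128


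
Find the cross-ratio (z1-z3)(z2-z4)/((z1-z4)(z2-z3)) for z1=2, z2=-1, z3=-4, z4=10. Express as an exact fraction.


Step 1: (z1-z3)(z2-z4) = 6 * (-11) = -66
Step 2: (z1-z4)(z2-z3) = (-8) * 3 = -24
Step 3: Cross-ratio = 66/24 = 11/4

11/4


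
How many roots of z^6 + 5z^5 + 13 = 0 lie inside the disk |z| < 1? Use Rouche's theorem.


Step 1: On |z| = 1 the three terms have sizes |z^6| = 1^6 = 1, |5z^5| = 5*1^5 = 5, |13| = 13
Step 2: The dominant term is g(z) = 13; let h(z) = z^6 + 5z^5 so f = g + h
Step 3: On |z| = 1: |g| = 13 and |h| <= 1 + 5 = 6
Step 4: Since 13 > 6, |h| < |g| on |z| = 1, so by Rouche f has the same number of zeros as g inside |z| < 1
Step 5: g(z) = 13 is a nonzero constant with no zeros inside |z| < 1. Answer = 0

0


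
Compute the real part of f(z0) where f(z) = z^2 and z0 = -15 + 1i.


Step 1: z0 = -15 + 1i
Step 2: z0^2 = (-15)^2 - 1^2 - 30i
Step 3: real part = 225 - 1 = 224

224


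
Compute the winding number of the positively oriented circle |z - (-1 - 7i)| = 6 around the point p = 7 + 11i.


Step 1: Center c = (-1, -7), radius = 6
Step 2: |p - c|^2 = 8^2 + 18^2 = 388
Step 3: r^2 = 36
Step 4: |p-c| > r so winding number = 0

0


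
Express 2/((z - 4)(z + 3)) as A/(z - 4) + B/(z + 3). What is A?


Step 1: Multiply both sides by (z - 4) and set z = 4
Step 2: A = 2 / (4 + 3)
Step 3: A = 2 / 7
Step 4: A = 2/7

2/7


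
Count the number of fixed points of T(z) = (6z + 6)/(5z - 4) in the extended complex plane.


Step 1: Fixed points satisfy T(z) = z
Step 2: 5z^2 - 10z - 6 = 0
Step 3: Discriminant = (-10)^2 - 4*5*(-6) = 220
Step 4: Number of fixed points = 2

2


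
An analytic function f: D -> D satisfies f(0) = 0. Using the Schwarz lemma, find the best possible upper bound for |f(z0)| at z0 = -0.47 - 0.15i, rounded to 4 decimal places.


Step 1: Schwarz lemma: if f: D -> D is analytic with f(0) = 0, then |f(z)| <= |z| for all z in D, and this is sharp (f(z) = z).
Step 2: |z0|^2 = (-0.47)^2 + (-0.15)^2 = 0.2434
Step 3: |z0| = sqrt(0.2434) = 0.493356
Step 4: Best bound = |z0| = 0.4934

0.4934


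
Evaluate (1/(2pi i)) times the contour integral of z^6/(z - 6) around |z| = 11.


Step 1: f(z) = z^6, a = 6 is inside |z| = 11
Step 2: By Cauchy integral formula: (1/(2pi*i)) * integral = f(a)
Step 3: f(6) = 6^6 = 46656

46656


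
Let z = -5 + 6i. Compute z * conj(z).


Step 1: conj(z) = -5 - 6i
Step 2: z * conj(z) = (-5)^2 + 6^2
Step 3: = 25 + 36 = 61

61


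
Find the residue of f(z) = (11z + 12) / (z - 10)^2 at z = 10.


Step 1: Pole of order 2 at z = 10
Step 2: Res = lim d/dz [(z - 10)^2 * f(z)] as z -> 10
Step 3: (z - 10)^2 * f(z) = 11z + 12
Step 4: d/dz[11z + 12] = 11

11


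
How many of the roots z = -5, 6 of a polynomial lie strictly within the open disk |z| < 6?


Step 1: Check each root:
  z = -5: |-5| = 5 < 6
  z = 6: |6| = 6 >= 6
Step 2: Count = 1

1


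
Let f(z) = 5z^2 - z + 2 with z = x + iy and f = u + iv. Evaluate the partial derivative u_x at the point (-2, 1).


Step 1: f(z) = 5(x+iy)^2 - (x+iy) + 2
Step 2: u = 5(x^2 - y^2) - x + 2
Step 3: u_x = 10x - 1
Step 4: At (-2, 1): u_x = -20 - 1 = -21

-21


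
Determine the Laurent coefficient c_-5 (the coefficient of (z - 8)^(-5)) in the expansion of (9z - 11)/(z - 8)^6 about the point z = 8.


Step 1: Write the numerator in powers of (z - 8): 9z - 11 = 9(z - 8) + (9*8 - 11) = 9(z - 8) + 61
Step 2: Divide by (z - 8)^6: f(z) = 61(z - 8)^(-6) + 9(z - 8)^(-5)
Step 3: This finite sum is the Laurent series of f about z = 8.
Step 4: Coefficient of (z - 8)^(-5) = coefficient of (z - 8) in the re-centred numerator = 9

9


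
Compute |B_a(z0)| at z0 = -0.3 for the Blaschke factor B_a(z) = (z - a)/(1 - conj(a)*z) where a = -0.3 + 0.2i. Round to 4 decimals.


Step 1: Numerator z0 - a = -0.3 - (-0.3 + 0.2i) = 0 - 0.2i
Step 2: Denominator 1 - conj(a)*z0 = 1 - (-0.3 - 0.2i)*(-0.3) = 0.91 - 0.06i
Step 3: |z0 - a|^2 = 0^2 + (-0.2)^2 = 0.04; |1 - conj(a)*z0|^2 = 0.91^2 + (-0.06)^2 = 0.8317
Step 4: |B_a(-0.3)| = sqrt(0.04 / 0.8317) = sqrt(0.048094)
Step 5: = 0.2193

0.2193


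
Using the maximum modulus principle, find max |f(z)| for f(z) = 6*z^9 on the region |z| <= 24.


Step 1: On |z| = 24, |f(z)| = 6 * |z|^9 = 6 * 24^9
Step 2: By maximum modulus principle, maximum is on boundary.
Step 3: Maximum = 6 * 2641807540224 = 15850845241344

15850845241344


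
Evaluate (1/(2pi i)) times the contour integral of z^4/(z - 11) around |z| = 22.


Step 1: f(z) = z^4, a = 11 is inside |z| = 22
Step 2: By Cauchy integral formula: (1/(2pi*i)) * integral = f(a)
Step 3: f(11) = 11^4 = 14641

14641


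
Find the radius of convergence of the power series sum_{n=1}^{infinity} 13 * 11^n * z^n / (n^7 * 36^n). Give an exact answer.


Step 1: General term a_n = 13 * 11^n / (n^7 * 36^n)
Step 2: By the root test, |a_n|^(1/n) = 13^(1/n) * 11 / (n^(7/n) * 36) -> 11/36 as n -> infinity (since 13^(1/n) -> 1 and n^(7/n) -> 1)
Step 3: R = 1/lim|a_n|^(1/n) = 36/11

36/11


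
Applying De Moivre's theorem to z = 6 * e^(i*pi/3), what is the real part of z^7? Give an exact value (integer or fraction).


Step 1: By De Moivre's theorem, z^7 = 6^7 * e^(i*7*pi/3) = 279936 * (cos(7*pi/3) + i*sin(7*pi/3))
Step 2: |z|^7 = 6^7 = 279936
Step 3: Reduce the angle mod 2*pi: 7*pi/3 - 2*pi = pi/3
Step 4: cos(pi/3) = 1/2
Step 5: Re(z^7) = 279936 * 1/2 = 139968

139968


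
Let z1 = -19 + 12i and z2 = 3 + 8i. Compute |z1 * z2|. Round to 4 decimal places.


Step 1: |z1| = sqrt((-19)^2 + 12^2) = sqrt(505)
Step 2: |z2| = sqrt(3^2 + 8^2) = sqrt(73)
Step 3: |z1*z2| = |z1|*|z2| = sqrt(505) * sqrt(73) = sqrt(505 * 73) = sqrt(36865)
Step 4: = 192.0026

192.0026


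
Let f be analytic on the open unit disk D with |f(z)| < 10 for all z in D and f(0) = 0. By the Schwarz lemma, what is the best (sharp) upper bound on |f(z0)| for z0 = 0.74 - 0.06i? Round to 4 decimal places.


Step 1: g = f/10 maps D -> D with g(0) = 0, so by the Schwarz lemma |g(z)| <= |z|, i.e. |f(z)| <= 10|z|; this is sharp (f(z) = 10z).
Step 2: |z0|^2 = 0.74^2 + (-0.06)^2 = 0.5512
Step 3: |z0| = sqrt(0.5512) = 0.742428
Step 4: Best bound = 10 * |z0| = 10 * 0.742428 = 7.4243

7.4243


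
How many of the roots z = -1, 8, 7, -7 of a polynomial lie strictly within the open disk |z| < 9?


Step 1: Check each root:
  z = -1: |-1| = 1 < 9
  z = 8: |8| = 8 < 9
  z = 7: |7| = 7 < 9
  z = -7: |-7| = 7 < 9
Step 2: Count = 4

4


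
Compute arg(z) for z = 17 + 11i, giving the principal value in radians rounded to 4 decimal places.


Step 1: z = 17 + 11i
Step 2: arg(z) = atan2(11, 17)
Step 3: arg(z) = 0.5743

0.5743


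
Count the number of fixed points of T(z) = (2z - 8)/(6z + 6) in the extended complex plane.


Step 1: Fixed points satisfy T(z) = z
Step 2: 6z^2 + 4z + 8 = 0
Step 3: Discriminant = 4^2 - 4*6*8 = -176
Step 4: Number of fixed points = 2

2


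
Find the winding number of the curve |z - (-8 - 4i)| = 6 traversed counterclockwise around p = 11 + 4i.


Step 1: Center c = (-8, -4), radius = 6
Step 2: |p - c|^2 = 19^2 + 8^2 = 425
Step 3: r^2 = 36
Step 4: |p-c| > r so winding number = 0

0


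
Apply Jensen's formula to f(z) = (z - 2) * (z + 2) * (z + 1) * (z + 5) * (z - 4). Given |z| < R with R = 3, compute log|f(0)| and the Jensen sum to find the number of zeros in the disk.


Jensen's formula: (1/2pi)*integral log|f(Re^it)|dt = log|f(0)| + sum_{|a_k|<R} log(R/|a_k|)
Step 1: f(0) = (-2) * 2 * 1 * 5 * (-4) = 80
Step 2: log|f(0)| = log|2| + log|-2| + log|-1| + log|-5| + log|4| = 4.382
Step 3: Zeros inside |z| < 3: 2, -2, -1
Step 4: Jensen sum = log(3/2) + log(3/2) + log(3/1) = 1.9095
Step 5: n(R) = number of terms in the Jensen sum = count of zeros inside |z| < 3 = 3

3


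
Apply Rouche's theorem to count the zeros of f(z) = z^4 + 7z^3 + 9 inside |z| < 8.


Step 1: On |z| = 8 the three terms have sizes |z^4| = 8^4 = 4096, |7z^3| = 7*8^3 = 3584, |9| = 9
Step 2: The dominant term is g(z) = z^4; let h(z) = 7z^3 + 9 so f = g + h
Step 3: On |z| = 8: |g| = 4096 and |h| <= 3584 + 9 = 3593
Step 4: Since 4096 > 3593, |h| < |g| on |z| = 8, so by Rouche f has the same number of zeros as g inside |z| < 8
Step 5: g(z) = z^4 has 4 zeros (all at the origin) inside |z| < 8. Answer = 4

4


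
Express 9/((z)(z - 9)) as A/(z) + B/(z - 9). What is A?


Step 1: Multiply both sides by (z) and set z = 0
Step 2: A = 9 / (0 - 9)
Step 3: A = 9 / (-9)
Step 4: A = -1

-1


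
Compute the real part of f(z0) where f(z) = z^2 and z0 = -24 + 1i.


Step 1: z0 = -24 + 1i
Step 2: z0^2 = (-24)^2 - 1^2 - 48i
Step 3: real part = 576 - 1 = 575

575


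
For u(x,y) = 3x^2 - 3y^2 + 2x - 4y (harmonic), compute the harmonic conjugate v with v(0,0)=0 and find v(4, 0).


Step 1: v_x = -u_y = 6y + 4
Step 2: v_y = u_x = 6x + 2
Step 3: v = 6xy + 4x + 2y + C
Step 4: v(0,0) = 0 => C = 0
Step 5: v(4, 0) = 16

16


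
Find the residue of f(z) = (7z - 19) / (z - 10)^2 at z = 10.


Step 1: Pole of order 2 at z = 10
Step 2: Res = lim d/dz [(z - 10)^2 * f(z)] as z -> 10
Step 3: (z - 10)^2 * f(z) = 7z - 19
Step 4: d/dz[7z - 19] = 7

7


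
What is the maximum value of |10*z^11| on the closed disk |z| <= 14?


Step 1: On |z| = 14, |f(z)| = 10 * |z|^11 = 10 * 14^11
Step 2: By maximum modulus principle, maximum is on boundary.
Step 3: Maximum = 10 * 4049565169664 = 40495651696640

40495651696640


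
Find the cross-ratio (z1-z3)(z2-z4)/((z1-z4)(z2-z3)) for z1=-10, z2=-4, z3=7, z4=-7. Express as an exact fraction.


Step 1: (z1-z3)(z2-z4) = (-17) * 3 = -51
Step 2: (z1-z4)(z2-z3) = (-3) * (-11) = 33
Step 3: Cross-ratio = -51/33 = -17/11

-17/11


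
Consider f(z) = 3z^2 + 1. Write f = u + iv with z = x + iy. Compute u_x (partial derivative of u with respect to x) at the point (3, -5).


Step 1: f(z) = 3(x+iy)^2 + 1
Step 2: u = 3(x^2 - y^2) + 1
Step 3: u_x = 6x + 0
Step 4: At (3, -5): u_x = 18 + 0 = 18

18


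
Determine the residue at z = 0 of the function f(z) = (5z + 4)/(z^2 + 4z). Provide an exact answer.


Step 1: Q(z) = z^2 + 4z = (z)(z + 4)
Step 2: Q'(z) = 2z + 4
Step 3: Q'(0) = 4, P(0) = 4
Step 4: Res = P(0)/Q'(0) = 4/4 = 1

1


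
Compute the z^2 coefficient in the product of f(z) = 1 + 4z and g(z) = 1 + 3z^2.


Step 1: z^2 term in f*g comes from: (1)*(3z^2) + (4z)*(0) + (0)*(1)
Step 2: = 3 + 0 + 0
Step 3: = 3

3


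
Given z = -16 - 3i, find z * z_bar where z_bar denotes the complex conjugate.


Step 1: conj(z) = -16 + 3i
Step 2: z * conj(z) = (-16)^2 + (-3)^2
Step 3: = 256 + 9 = 265

265


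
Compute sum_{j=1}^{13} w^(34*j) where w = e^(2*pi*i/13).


Step 1: The sum sum_{j=1}^{n} w^(k*j) equals n if n | k, else 0.
Step 2: Here n = 13, k = 34
Step 3: Does n divide k? 13 | 34 -> False
Step 4: Sum = 0

0


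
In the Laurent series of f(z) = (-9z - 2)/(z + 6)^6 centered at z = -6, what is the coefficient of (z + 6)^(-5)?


Step 1: Write the numerator in powers of (z + 6): -9z - 2 = -9(z + 6) + (-9*(-6) - 2) = -9(z + 6) + 52
Step 2: Divide by (z + 6)^6: f(z) = 52(z + 6)^(-6) - 9(z + 6)^(-5)
Step 3: This finite sum is the Laurent series of f about z = -6.
Step 4: Coefficient of (z + 6)^(-5) = coefficient of (z + 6) in the re-centred numerator = -9

-9


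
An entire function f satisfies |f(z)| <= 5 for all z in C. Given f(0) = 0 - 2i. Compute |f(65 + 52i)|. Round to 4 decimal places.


Step 1: By Liouville's theorem, a bounded entire function is constant.
Step 2: f(z) = f(0) = 0 - 2i for all z.
Step 3: |f(w)| = |0 - 2i| = sqrt(0 + 4)
Step 4: = 2.0

2.0


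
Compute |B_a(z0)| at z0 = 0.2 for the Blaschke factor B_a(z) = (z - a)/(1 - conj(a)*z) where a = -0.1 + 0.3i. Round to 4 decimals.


Step 1: Numerator z0 - a = 0.2 - (-0.1 + 0.3i) = 0.3 - 0.3i
Step 2: Denominator 1 - conj(a)*z0 = 1 - (-0.1 - 0.3i)*0.2 = 1.02 + 0.06i
Step 3: |z0 - a|^2 = 0.3^2 + (-0.3)^2 = 0.18; |1 - conj(a)*z0|^2 = 1.02^2 + 0.06^2 = 1.044
Step 4: |B_a(0.2)| = sqrt(0.18 / 1.044) = sqrt(0.172414)
Step 5: = 0.4152

0.4152


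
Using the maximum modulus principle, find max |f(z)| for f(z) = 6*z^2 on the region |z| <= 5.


Step 1: On |z| = 5, |f(z)| = 6 * |z|^2 = 6 * 5^2
Step 2: By maximum modulus principle, maximum is on boundary.
Step 3: Maximum = 6 * 25 = 150

150


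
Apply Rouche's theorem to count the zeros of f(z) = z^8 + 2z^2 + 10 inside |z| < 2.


Step 1: On |z| = 2 the three terms have sizes |z^8| = 2^8 = 256, |2z^2| = 2*2^2 = 8, |10| = 10
Step 2: The dominant term is g(z) = z^8; let h(z) = 2z^2 + 10 so f = g + h
Step 3: On |z| = 2: |g| = 256 and |h| <= 8 + 10 = 18
Step 4: Since 256 > 18, |h| < |g| on |z| = 2, so by Rouche f has the same number of zeros as g inside |z| < 2
Step 5: g(z) = z^8 has 8 zeros (all at the origin) inside |z| < 2. Answer = 8

8


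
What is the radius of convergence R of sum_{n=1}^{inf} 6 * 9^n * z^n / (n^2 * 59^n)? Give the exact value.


Step 1: General term a_n = 6 * 9^n / (n^2 * 59^n)
Step 2: By the root test, |a_n|^(1/n) = 6^(1/n) * 9 / (n^(2/n) * 59) -> 9/59 as n -> infinity (since 6^(1/n) -> 1 and n^(2/n) -> 1)
Step 3: R = 1/lim|a_n|^(1/n) = 59/9

59/9


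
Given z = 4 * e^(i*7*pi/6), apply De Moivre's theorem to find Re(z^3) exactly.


Step 1: By De Moivre's theorem, z^3 = 4^3 * e^(i*3*7*pi/6) = 64 * (cos(7*pi/2) + i*sin(7*pi/2))
Step 2: |z|^3 = 4^3 = 64
Step 3: Reduce the angle mod 2*pi: 7*pi/2 - 2*pi = 3*pi/2
Step 4: cos(3*pi/2) = 0
Step 5: Re(z^3) = 64 * 0 = 0

0


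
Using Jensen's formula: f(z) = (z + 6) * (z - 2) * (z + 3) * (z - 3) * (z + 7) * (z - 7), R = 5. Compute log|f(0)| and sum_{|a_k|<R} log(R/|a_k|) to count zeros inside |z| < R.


Jensen's formula: (1/2pi)*integral log|f(Re^it)|dt = log|f(0)| + sum_{|a_k|<R} log(R/|a_k|)
Step 1: f(0) = 6 * (-2) * 3 * (-3) * 7 * (-7) = -5292
Step 2: log|f(0)| = log|-6| + log|2| + log|-3| + log|3| + log|-7| + log|7| = 8.574
Step 3: Zeros inside |z| < 5: 2, -3, 3
Step 4: Jensen sum = log(5/2) + log(5/3) + log(5/3) = 1.9379
Step 5: n(R) = number of terms in the Jensen sum = count of zeros inside |z| < 5 = 3

3


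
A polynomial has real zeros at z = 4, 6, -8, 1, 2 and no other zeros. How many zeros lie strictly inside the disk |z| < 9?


Step 1: Check each root:
  z = 4: |4| = 4 < 9
  z = 6: |6| = 6 < 9
  z = -8: |-8| = 8 < 9
  z = 1: |1| = 1 < 9
  z = 2: |2| = 2 < 9
Step 2: Count = 5

5


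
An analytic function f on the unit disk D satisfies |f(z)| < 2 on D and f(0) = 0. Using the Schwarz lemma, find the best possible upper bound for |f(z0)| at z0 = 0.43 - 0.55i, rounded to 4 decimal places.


Step 1: g = f/2 maps D -> D with g(0) = 0, so by the Schwarz lemma |g(z)| <= |z|, i.e. |f(z)| <= 2|z|; this is sharp (f(z) = 2z).
Step 2: |z0|^2 = 0.43^2 + (-0.55)^2 = 0.4874
Step 3: |z0| = sqrt(0.4874) = 0.69814
Step 4: Best bound = 2 * |z0| = 2 * 0.69814 = 1.3963

1.3963


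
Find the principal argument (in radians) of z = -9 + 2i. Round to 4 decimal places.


Step 1: z = -9 + 2i
Step 2: arg(z) = atan2(2, -9)
Step 3: arg(z) = 2.9229

2.9229


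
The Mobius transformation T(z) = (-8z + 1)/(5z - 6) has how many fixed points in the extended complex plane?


Step 1: Fixed points satisfy T(z) = z
Step 2: 5z^2 + 2z - 1 = 0
Step 3: Discriminant = 2^2 - 4*5*(-1) = 24
Step 4: Number of fixed points = 2

2


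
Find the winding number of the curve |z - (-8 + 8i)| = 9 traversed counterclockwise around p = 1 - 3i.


Step 1: Center c = (-8, 8), radius = 9
Step 2: |p - c|^2 = 9^2 + (-11)^2 = 202
Step 3: r^2 = 81
Step 4: |p-c| > r so winding number = 0

0


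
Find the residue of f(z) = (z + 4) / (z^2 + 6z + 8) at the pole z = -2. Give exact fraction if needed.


Step 1: Q(z) = z^2 + 6z + 8 = (z + 2)(z + 4)
Step 2: Q'(z) = 2z + 6
Step 3: Q'(-2) = 2, P(-2) = 2
Step 4: Res = P(-2)/Q'(-2) = 2/2 = 1

1


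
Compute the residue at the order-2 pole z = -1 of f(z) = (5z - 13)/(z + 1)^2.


Step 1: Pole of order 2 at z = -1
Step 2: Res = lim d/dz [(z + 1)^2 * f(z)] as z -> -1
Step 3: (z + 1)^2 * f(z) = 5z - 13
Step 4: d/dz[5z - 13] = 5

5


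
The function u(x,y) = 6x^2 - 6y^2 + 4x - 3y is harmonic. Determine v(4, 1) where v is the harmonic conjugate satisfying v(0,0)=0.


Step 1: v_x = -u_y = 12y + 3
Step 2: v_y = u_x = 12x + 4
Step 3: v = 12xy + 3x + 4y + C
Step 4: v(0,0) = 0 => C = 0
Step 5: v(4, 1) = 64

64


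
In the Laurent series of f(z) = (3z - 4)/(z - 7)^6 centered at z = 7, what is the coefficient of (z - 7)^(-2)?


Step 1: Write the numerator in powers of (z - 7): 3z - 4 = 3(z - 7) + (3*7 - 4) = 3(z - 7) + 17
Step 2: Divide by (z - 7)^6: f(z) = 17(z - 7)^(-6) + 3(z - 7)^(-5)
Step 3: This finite sum is the Laurent series of f about z = 7.
Step 4: Only the powers -6 and -5 appear, so the coefficient of (z - 7)^(-2) = 0

0


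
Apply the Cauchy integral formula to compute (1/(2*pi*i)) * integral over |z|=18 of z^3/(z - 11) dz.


Step 1: f(z) = z^3, a = 11 is inside |z| = 18
Step 2: By Cauchy integral formula: (1/(2pi*i)) * integral = f(a)
Step 3: f(11) = 11^3 = 1331

1331


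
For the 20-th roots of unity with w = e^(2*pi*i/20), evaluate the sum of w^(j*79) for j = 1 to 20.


Step 1: The sum sum_{j=1}^{n} w^(k*j) equals n if n | k, else 0.
Step 2: Here n = 20, k = 79
Step 3: Does n divide k? 20 | 79 -> False
Step 4: Sum = 0

0


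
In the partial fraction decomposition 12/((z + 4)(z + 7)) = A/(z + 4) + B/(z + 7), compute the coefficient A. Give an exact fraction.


Step 1: Multiply both sides by (z + 4) and set z = -4
Step 2: A = 12 / (-4 + 7)
Step 3: A = 12 / 3
Step 4: A = 4

4


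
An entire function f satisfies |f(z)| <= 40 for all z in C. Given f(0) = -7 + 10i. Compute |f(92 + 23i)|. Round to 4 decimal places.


Step 1: By Liouville's theorem, a bounded entire function is constant.
Step 2: f(z) = f(0) = -7 + 10i for all z.
Step 3: |f(w)| = |-7 + 10i| = sqrt(49 + 100)
Step 4: = 12.2066

12.2066
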